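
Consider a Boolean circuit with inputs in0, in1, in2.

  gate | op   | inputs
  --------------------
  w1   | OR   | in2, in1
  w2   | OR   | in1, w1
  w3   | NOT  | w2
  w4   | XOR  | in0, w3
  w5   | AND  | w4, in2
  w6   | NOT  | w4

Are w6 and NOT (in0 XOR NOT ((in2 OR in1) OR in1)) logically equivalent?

w1 = in2 OR in1
w2 = in1 OR w1 = in1 OR (in2 OR in1)
w3 = NOT w2 = NOT (in1 OR (in2 OR in1))
w4 = in0 XOR w3 = in0 XOR NOT (in1 OR (in2 OR in1))
w6 = NOT w4 = NOT (in0 XOR NOT (in1 OR (in2 OR in1)))
At in0=0, in1=0, in2=0: circuit gives 0, formula gives 0.
At in0=0, in1=0, in2=1: circuit gives 1, formula gives 1.
Agrees on all 8 inputs.

Yes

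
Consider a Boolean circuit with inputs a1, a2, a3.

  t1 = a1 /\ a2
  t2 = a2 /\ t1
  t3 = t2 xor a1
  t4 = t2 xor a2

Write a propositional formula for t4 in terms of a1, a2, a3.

t1 = a1 /\ a2
t2 = a2 /\ t1 = a2 /\ (a1 /\ a2)
t4 = t2 xor a2 = (a2 /\ (a1 /\ a2)) xor a2

(a2 /\ (a1 /\ a2)) xor a2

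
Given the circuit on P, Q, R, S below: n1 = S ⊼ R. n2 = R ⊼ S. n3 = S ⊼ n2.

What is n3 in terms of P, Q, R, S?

n2 = R ⊼ S
n3 = S ⊼ n2 = S ⊼ (R ⊼ S)

S ⊼ (R ⊼ S)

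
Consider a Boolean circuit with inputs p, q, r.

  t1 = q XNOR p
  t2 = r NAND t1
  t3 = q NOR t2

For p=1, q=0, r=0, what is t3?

t1 = 0 XNOR 1 = 0
t2 = 0 NAND 0 = 1
t3 = 0 NOR 1 = 0

0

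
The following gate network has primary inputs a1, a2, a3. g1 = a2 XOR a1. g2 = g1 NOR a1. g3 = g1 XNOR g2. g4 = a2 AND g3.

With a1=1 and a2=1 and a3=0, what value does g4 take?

g1 = 1 XOR 1 = 0
g2 = 0 NOR 1 = 0
g3 = 0 XNOR 0 = 1
g4 = 1 AND 1 = 1

1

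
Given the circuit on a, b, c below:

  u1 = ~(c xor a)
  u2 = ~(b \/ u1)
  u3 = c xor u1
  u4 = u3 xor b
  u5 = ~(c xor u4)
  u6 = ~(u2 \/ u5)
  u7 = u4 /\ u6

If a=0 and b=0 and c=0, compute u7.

1

u1 = ~(0 xor 0) = 1
u2 = ~(0 \/ 1) = 0
u3 = 0 xor 1 = 1
u4 = 1 xor 0 = 1
u5 = ~(0 xor 1) = 0
u6 = ~(0 \/ 0) = 1
u7 = 1 /\ 1 = 1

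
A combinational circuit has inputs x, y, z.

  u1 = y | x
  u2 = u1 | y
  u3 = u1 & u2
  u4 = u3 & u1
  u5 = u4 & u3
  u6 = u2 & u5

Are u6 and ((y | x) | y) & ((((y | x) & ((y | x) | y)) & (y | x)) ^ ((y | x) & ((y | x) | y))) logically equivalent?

u1 = y | x
u2 = u1 | y = (y | x) | y
u3 = u1 & u2 = (y | x) & ((y | x) | y)
u4 = u3 & u1 = ((y | x) & ((y | x) | y)) & (y | x)
u5 = u4 & u3 = (((y | x) & ((y | x) | y)) & (y | x)) & ((y | x) & ((y | x) | y))
u6 = u2 & u5 = ((y | x) | y) & ((((y | x) & ((y | x) | y)) & (y | x)) & ((y | x) & ((y | x) | y)))
At x=0, y=1, z=0: circuit gives 1, formula gives 0.

No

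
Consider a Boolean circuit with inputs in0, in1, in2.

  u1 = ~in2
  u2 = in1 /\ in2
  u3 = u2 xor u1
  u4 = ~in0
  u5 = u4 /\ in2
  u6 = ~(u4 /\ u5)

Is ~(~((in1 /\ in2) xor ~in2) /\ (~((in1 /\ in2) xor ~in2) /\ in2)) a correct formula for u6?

No

u4 = ~in0
u5 = u4 /\ in2 = ~in0 /\ in2
u6 = ~(u4 /\ u5) = ~(~in0 /\ (~in0 /\ in2))
At in0=0, in1=1, in2=1: circuit gives 0, formula gives 1.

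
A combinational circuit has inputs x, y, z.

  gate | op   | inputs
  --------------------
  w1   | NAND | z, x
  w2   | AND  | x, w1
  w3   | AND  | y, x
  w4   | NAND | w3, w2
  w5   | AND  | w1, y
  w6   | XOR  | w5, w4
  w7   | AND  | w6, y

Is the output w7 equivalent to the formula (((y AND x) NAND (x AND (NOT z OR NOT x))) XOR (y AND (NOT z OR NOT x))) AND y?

Yes

w1 = z NAND x
w2 = x AND w1 = x AND (z NAND x)
w3 = y AND x
w4 = w3 NAND w2 = (y AND x) NAND (x AND (z NAND x))
w5 = w1 AND y = (z NAND x) AND y
w6 = w5 XOR w4 = ((z NAND x) AND y) XOR ((y AND x) NAND (x AND (z NAND x)))
w7 = w6 AND y = (((z NAND x) AND y) XOR ((y AND x) NAND (x AND (z NAND x)))) AND y
At x=0, y=0, z=0: circuit gives 0, formula gives 0.
At x=1, y=1, z=0: circuit gives 1, formula gives 1.
Agrees on all 8 inputs.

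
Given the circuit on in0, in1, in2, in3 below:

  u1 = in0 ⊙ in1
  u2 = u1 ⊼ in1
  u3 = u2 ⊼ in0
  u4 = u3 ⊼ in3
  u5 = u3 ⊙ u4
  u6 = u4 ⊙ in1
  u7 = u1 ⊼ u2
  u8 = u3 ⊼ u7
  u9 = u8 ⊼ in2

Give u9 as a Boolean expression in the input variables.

((((in0 ⊙ in1) ⊼ in1) ⊼ in0) ⊼ ((in0 ⊙ in1) ⊼ ((in0 ⊙ in1) ⊼ in1))) ⊼ in2

u1 = in0 ⊙ in1
u2 = u1 ⊼ in1 = (in0 ⊙ in1) ⊼ in1
u3 = u2 ⊼ in0 = ((in0 ⊙ in1) ⊼ in1) ⊼ in0
u7 = u1 ⊼ u2 = (in0 ⊙ in1) ⊼ ((in0 ⊙ in1) ⊼ in1)
u8 = u3 ⊼ u7 = (((in0 ⊙ in1) ⊼ in1) ⊼ in0) ⊼ ((in0 ⊙ in1) ⊼ ((in0 ⊙ in1) ⊼ in1))
u9 = u8 ⊼ in2 = ((((in0 ⊙ in1) ⊼ in1) ⊼ in0) ⊼ ((in0 ⊙ in1) ⊼ ((in0 ⊙ in1) ⊼ in1))) ⊼ in2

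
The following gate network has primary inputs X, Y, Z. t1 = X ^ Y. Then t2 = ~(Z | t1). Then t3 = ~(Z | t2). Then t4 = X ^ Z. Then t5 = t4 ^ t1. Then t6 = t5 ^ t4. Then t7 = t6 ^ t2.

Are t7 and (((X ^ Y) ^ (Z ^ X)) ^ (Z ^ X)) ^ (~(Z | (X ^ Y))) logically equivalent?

Yes

t1 = X ^ Y
t2 = ~(Z | t1) = ~(Z | (X ^ Y))
t4 = X ^ Z
t5 = t4 ^ t1 = (X ^ Z) ^ (X ^ Y)
t6 = t5 ^ t4 = ((X ^ Z) ^ (X ^ Y)) ^ (X ^ Z)
t7 = t6 ^ t2 = (((X ^ Z) ^ (X ^ Y)) ^ (X ^ Z)) ^ (~(Z | (X ^ Y)))
At X=0, Y=0, Z=1: circuit gives 0, formula gives 0.
At X=0, Y=0, Z=0: circuit gives 1, formula gives 1.
Agrees on all 8 inputs.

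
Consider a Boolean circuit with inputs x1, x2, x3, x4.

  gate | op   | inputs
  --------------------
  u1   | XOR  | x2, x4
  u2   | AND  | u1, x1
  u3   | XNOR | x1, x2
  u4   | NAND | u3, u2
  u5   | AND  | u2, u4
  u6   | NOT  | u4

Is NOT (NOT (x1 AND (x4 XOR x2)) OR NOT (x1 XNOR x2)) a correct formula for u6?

u1 = x2 XOR x4
u2 = u1 AND x1 = (x2 XOR x4) AND x1
u3 = x1 XNOR x2
u4 = u3 NAND u2 = (x1 XNOR x2) NAND ((x2 XOR x4) AND x1)
u6 = NOT u4 = NOT ((x1 XNOR x2) NAND ((x2 XOR x4) AND x1))
At x1=0, x2=0, x3=0, x4=0: circuit gives 0, formula gives 0.
At x1=1, x2=1, x3=0, x4=0: circuit gives 1, formula gives 1.
Agrees on all 16 inputs.

Yes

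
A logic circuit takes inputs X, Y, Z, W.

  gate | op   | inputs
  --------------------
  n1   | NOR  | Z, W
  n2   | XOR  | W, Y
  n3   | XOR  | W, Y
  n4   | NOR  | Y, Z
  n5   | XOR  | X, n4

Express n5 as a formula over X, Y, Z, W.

n4 = Y NOR Z
n5 = X XOR n4 = X XOR (Y NOR Z)

X XOR (Y NOR Z)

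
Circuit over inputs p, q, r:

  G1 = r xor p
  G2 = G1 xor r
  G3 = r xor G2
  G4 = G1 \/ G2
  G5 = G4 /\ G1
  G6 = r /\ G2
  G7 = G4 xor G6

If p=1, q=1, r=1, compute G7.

0

G1 = 1 xor 1 = 0
G2 = 0 xor 1 = 1
G4 = 0 \/ 1 = 1
G6 = 1 /\ 1 = 1
G7 = 1 xor 1 = 0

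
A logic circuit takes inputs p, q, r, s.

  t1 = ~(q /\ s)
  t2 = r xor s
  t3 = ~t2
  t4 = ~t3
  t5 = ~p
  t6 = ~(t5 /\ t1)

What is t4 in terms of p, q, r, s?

~~(r xor s)

t2 = r xor s
t3 = ~t2 = ~(r xor s)
t4 = ~t3 = ~~(r xor s)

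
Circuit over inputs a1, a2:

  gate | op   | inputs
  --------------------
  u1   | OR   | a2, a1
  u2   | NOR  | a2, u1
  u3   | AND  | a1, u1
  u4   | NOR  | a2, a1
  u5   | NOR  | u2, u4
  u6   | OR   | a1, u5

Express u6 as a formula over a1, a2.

u1 = a2 OR a1
u2 = a2 NOR u1 = a2 NOR (a2 OR a1)
u4 = a2 NOR a1
u5 = u2 NOR u4 = (a2 NOR (a2 OR a1)) NOR (a2 NOR a1)
u6 = a1 OR u5 = a1 OR ((a2 NOR (a2 OR a1)) NOR (a2 NOR a1))

a1 OR ((a2 NOR (a2 OR a1)) NOR (a2 NOR a1))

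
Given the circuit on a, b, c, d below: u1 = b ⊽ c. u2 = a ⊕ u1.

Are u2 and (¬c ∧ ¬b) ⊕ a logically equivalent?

u1 = b ⊽ c
u2 = a ⊕ u1 = a ⊕ (b ⊽ c)
At a=0, b=0, c=1, d=0: circuit gives 0, formula gives 0.
At a=0, b=0, c=0, d=0: circuit gives 1, formula gives 1.
Agrees on all 16 inputs.

Yes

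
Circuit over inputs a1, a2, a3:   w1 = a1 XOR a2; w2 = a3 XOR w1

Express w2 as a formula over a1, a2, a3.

w1 = a1 XOR a2
w2 = a3 XOR w1 = a3 XOR (a1 XOR a2)

a3 XOR (a1 XOR a2)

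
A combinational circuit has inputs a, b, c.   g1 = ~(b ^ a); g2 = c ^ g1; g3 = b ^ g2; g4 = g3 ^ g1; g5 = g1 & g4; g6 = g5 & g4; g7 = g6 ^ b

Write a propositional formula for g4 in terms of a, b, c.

g1 = ~(b ^ a)
g2 = c ^ g1 = c ^ (~(b ^ a))
g3 = b ^ g2 = b ^ (c ^ (~(b ^ a)))
g4 = g3 ^ g1 = (b ^ (c ^ (~(b ^ a)))) ^ (~(b ^ a))

(b ^ (c ^ (~(b ^ a)))) ^ (~(b ^ a))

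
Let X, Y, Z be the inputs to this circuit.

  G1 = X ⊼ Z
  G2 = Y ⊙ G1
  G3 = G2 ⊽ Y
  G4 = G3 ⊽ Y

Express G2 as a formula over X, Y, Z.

Y ⊙ (X ⊼ Z)

G1 = X ⊼ Z
G2 = Y ⊙ G1 = Y ⊙ (X ⊼ Z)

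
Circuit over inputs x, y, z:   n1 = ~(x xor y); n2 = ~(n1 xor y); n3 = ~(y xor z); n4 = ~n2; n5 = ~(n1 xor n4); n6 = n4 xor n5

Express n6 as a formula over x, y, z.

n1 = ~(x xor y)
n2 = ~(n1 xor y) = ~((~(x xor y)) xor y)
n4 = ~n2 = ~(~((~(x xor y)) xor y))
n5 = ~(n1 xor n4) = ~((~(x xor y)) xor ~(~((~(x xor y)) xor y)))
n6 = n4 xor n5 = ~(~((~(x xor y)) xor y)) xor (~((~(x xor y)) xor ~(~((~(x xor y)) xor y))))

~(~((~(x xor y)) xor y)) xor (~((~(x xor y)) xor ~(~((~(x xor y)) xor y))))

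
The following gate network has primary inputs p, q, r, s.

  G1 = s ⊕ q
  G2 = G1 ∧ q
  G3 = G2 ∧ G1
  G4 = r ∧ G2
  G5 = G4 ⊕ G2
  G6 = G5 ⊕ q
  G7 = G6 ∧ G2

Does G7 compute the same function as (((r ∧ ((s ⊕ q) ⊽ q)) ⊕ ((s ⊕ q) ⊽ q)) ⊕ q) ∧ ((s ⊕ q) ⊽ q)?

G1 = s ⊕ q
G2 = G1 ∧ q = (s ⊕ q) ∧ q
G4 = r ∧ G2 = r ∧ ((s ⊕ q) ∧ q)
G5 = G4 ⊕ G2 = (r ∧ ((s ⊕ q) ∧ q)) ⊕ ((s ⊕ q) ∧ q)
G6 = G5 ⊕ q = ((r ∧ ((s ⊕ q) ∧ q)) ⊕ ((s ⊕ q) ∧ q)) ⊕ q
G7 = G6 ∧ G2 = (((r ∧ ((s ⊕ q) ∧ q)) ⊕ ((s ⊕ q) ∧ q)) ⊕ q) ∧ ((s ⊕ q) ∧ q)
At p=0, q=0, r=0, s=0: circuit gives 0, formula gives 1.

No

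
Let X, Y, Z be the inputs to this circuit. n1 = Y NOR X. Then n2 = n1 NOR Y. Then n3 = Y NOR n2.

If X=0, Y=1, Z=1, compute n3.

n1 = 1 NOR 0 = 0
n2 = 0 NOR 1 = 0
n3 = 1 NOR 0 = 0

0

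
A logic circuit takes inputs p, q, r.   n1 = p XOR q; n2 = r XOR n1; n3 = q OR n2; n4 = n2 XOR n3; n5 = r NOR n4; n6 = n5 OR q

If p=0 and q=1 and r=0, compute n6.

n1 = 0 XOR 1 = 1
n2 = 0 XOR 1 = 1
n3 = 1 OR 1 = 1
n4 = 1 XOR 1 = 0
n5 = 0 NOR 0 = 1
n6 = 1 OR 1 = 1

1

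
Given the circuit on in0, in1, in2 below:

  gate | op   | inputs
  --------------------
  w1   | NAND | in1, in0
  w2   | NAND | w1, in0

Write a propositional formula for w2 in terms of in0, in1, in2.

(in1 NAND in0) NAND in0

w1 = in1 NAND in0
w2 = w1 NAND in0 = (in1 NAND in0) NAND in0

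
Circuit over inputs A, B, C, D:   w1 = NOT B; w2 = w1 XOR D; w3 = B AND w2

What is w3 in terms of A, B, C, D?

B AND (NOT B XOR D)

w1 = NOT B
w2 = w1 XOR D = NOT B XOR D
w3 = B AND w2 = B AND (NOT B XOR D)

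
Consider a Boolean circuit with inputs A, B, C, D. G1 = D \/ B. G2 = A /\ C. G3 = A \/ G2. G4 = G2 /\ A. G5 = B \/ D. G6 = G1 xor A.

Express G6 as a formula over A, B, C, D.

G1 = D \/ B
G6 = G1 xor A = (D \/ B) xor A

(D \/ B) xor A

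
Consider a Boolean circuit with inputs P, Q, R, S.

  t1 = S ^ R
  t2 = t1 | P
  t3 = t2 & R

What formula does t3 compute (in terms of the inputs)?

t1 = S ^ R
t2 = t1 | P = (S ^ R) | P
t3 = t2 & R = ((S ^ R) | P) & R

((S ^ R) | P) & R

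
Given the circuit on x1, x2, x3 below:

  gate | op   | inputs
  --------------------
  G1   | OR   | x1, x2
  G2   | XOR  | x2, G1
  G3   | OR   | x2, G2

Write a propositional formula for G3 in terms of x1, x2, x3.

G1 = x1 OR x2
G2 = x2 XOR G1 = x2 XOR (x1 OR x2)
G3 = x2 OR G2 = x2 OR (x2 XOR (x1 OR x2))

x2 OR (x2 XOR (x1 OR x2))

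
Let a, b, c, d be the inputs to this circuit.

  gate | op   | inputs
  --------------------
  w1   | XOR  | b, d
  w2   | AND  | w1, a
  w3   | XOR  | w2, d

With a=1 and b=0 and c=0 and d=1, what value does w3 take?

0

w1 = 0 XOR 1 = 1
w2 = 1 AND 1 = 1
w3 = 1 XOR 1 = 0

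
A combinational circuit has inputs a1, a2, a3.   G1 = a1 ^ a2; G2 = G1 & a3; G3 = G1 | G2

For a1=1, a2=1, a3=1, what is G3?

0

G1 = 1 ^ 1 = 0
G2 = 0 & 1 = 0
G3 = 0 | 0 = 0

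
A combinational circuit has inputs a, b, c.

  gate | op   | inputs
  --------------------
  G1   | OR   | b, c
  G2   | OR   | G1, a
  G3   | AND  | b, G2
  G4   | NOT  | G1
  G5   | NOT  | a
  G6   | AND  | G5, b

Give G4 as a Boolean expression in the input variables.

NOT (b OR c)

G1 = b OR c
G4 = NOT G1 = NOT (b OR c)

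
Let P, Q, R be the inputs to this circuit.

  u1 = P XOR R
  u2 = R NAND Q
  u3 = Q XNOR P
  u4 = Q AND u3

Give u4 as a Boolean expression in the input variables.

Q AND (Q XNOR P)

u3 = Q XNOR P
u4 = Q AND u3 = Q AND (Q XNOR P)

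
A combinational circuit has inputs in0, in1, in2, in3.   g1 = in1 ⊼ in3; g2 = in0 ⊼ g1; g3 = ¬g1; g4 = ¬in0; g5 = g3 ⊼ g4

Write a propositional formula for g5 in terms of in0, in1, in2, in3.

¬(in1 ⊼ in3) ⊼ ¬in0

g1 = in1 ⊼ in3
g3 = ¬g1 = ¬(in1 ⊼ in3)
g4 = ¬in0
g5 = g3 ⊼ g4 = ¬(in1 ⊼ in3) ⊼ ¬in0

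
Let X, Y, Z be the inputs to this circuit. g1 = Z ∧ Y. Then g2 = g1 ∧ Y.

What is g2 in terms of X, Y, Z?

(Z ∧ Y) ∧ Y

g1 = Z ∧ Y
g2 = g1 ∧ Y = (Z ∧ Y) ∧ Y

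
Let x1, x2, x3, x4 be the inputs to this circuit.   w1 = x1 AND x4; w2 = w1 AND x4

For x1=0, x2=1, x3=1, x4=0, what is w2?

w1 = 0 AND 0 = 0
w2 = 0 AND 0 = 0

0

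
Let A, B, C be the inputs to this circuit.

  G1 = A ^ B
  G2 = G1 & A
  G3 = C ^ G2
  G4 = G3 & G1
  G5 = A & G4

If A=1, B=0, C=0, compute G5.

1

G1 = 1 ^ 0 = 1
G2 = 1 & 1 = 1
G3 = 0 ^ 1 = 1
G4 = 1 & 1 = 1
G5 = 1 & 1 = 1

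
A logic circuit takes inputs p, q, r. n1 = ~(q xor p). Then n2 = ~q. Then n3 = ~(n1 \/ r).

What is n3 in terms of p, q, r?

n1 = ~(q xor p)
n3 = ~(n1 \/ r) = ~((~(q xor p)) \/ r)

~((~(q xor p)) \/ r)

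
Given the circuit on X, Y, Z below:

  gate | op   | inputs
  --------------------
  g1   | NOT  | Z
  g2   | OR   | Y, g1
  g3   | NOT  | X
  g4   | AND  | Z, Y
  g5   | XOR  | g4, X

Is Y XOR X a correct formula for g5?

No

g4 = Z AND Y
g5 = g4 XOR X = (Z AND Y) XOR X
At X=0, Y=1, Z=0: circuit gives 0, formula gives 1.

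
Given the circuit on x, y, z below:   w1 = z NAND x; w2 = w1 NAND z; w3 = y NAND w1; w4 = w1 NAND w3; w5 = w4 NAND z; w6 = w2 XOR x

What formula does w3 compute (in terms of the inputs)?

y NAND (z NAND x)

w1 = z NAND x
w3 = y NAND w1 = y NAND (z NAND x)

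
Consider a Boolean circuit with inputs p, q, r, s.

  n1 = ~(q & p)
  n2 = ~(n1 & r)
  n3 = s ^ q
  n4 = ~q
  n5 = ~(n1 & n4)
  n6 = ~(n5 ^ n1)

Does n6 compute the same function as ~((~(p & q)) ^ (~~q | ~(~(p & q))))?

Yes

n1 = ~(q & p)
n4 = ~q
n5 = ~(n1 & n4) = ~((~(q & p)) & ~q)
n6 = ~(n5 ^ n1) = ~((~((~(q & p)) & ~q)) ^ (~(q & p)))
At p=0, q=0, r=0, s=0: circuit gives 0, formula gives 0.
At p=0, q=1, r=0, s=0: circuit gives 1, formula gives 1.
Agrees on all 16 inputs.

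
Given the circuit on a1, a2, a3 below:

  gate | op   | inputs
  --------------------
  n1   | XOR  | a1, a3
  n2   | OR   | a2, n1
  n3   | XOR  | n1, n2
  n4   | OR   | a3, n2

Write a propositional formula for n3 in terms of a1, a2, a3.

n1 = a1 XOR a3
n2 = a2 OR n1 = a2 OR (a1 XOR a3)
n3 = n1 XOR n2 = (a1 XOR a3) XOR (a2 OR (a1 XOR a3))

(a1 XOR a3) XOR (a2 OR (a1 XOR a3))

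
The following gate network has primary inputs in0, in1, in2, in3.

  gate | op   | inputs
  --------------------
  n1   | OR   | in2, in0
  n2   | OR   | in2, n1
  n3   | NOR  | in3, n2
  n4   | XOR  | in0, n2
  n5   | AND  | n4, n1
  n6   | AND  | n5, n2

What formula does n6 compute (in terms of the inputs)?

n1 = in2 OR in0
n2 = in2 OR n1 = in2 OR (in2 OR in0)
n4 = in0 XOR n2 = in0 XOR (in2 OR (in2 OR in0))
n5 = n4 AND n1 = (in0 XOR (in2 OR (in2 OR in0))) AND (in2 OR in0)
n6 = n5 AND n2 = ((in0 XOR (in2 OR (in2 OR in0))) AND (in2 OR in0)) AND (in2 OR (in2 OR in0))

((in0 XOR (in2 OR (in2 OR in0))) AND (in2 OR in0)) AND (in2 OR (in2 OR in0))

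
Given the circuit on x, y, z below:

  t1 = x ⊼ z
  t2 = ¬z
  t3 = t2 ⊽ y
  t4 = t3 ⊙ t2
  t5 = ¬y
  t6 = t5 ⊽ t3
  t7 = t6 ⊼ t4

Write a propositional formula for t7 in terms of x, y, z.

(¬y ⊽ (¬z ⊽ y)) ⊼ ((¬z ⊽ y) ⊙ ¬z)

t2 = ¬z
t3 = t2 ⊽ y = ¬z ⊽ y
t4 = t3 ⊙ t2 = (¬z ⊽ y) ⊙ ¬z
t5 = ¬y
t6 = t5 ⊽ t3 = ¬y ⊽ (¬z ⊽ y)
t7 = t6 ⊼ t4 = (¬y ⊽ (¬z ⊽ y)) ⊼ ((¬z ⊽ y) ⊙ ¬z)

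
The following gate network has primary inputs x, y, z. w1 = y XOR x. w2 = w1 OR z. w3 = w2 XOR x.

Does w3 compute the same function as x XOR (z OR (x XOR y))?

Yes

w1 = y XOR x
w2 = w1 OR z = (y XOR x) OR z
w3 = w2 XOR x = ((y XOR x) OR z) XOR x
At x=0, y=0, z=0: circuit gives 0, formula gives 0.
At x=0, y=0, z=1: circuit gives 1, formula gives 1.
Agrees on all 8 inputs.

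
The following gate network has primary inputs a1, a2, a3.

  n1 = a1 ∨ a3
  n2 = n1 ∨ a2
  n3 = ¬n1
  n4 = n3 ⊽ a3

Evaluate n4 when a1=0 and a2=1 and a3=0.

n1 = 0 ∨ 0 = 0
n3 = ¬0 = 1
n4 = 1 ⊽ 0 = 0

0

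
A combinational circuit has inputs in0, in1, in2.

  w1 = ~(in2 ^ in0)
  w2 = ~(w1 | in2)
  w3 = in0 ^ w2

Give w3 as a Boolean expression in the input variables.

in0 ^ (~((~(in2 ^ in0)) | in2))

w1 = ~(in2 ^ in0)
w2 = ~(w1 | in2) = ~((~(in2 ^ in0)) | in2)
w3 = in0 ^ w2 = in0 ^ (~((~(in2 ^ in0)) | in2))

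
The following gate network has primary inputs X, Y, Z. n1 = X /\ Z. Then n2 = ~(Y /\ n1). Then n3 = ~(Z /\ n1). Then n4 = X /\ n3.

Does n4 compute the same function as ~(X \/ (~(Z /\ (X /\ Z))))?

No

n1 = X /\ Z
n3 = ~(Z /\ n1) = ~(Z /\ (X /\ Z))
n4 = X /\ n3 = X /\ (~(Z /\ (X /\ Z)))
At X=1, Y=0, Z=0: circuit gives 1, formula gives 0.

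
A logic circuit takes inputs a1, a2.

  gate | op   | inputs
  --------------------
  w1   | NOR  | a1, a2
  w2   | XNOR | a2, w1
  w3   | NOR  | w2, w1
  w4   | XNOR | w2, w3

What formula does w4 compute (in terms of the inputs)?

(a2 XNOR (a1 NOR a2)) XNOR ((a2 XNOR (a1 NOR a2)) NOR (a1 NOR a2))

w1 = a1 NOR a2
w2 = a2 XNOR w1 = a2 XNOR (a1 NOR a2)
w3 = w2 NOR w1 = (a2 XNOR (a1 NOR a2)) NOR (a1 NOR a2)
w4 = w2 XNOR w3 = (a2 XNOR (a1 NOR a2)) XNOR ((a2 XNOR (a1 NOR a2)) NOR (a1 NOR a2))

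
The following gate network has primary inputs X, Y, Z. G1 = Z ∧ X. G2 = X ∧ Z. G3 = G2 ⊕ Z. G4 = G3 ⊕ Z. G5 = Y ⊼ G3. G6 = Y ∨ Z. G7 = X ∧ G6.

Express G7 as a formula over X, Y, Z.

G6 = Y ∨ Z
G7 = X ∧ G6 = X ∧ (Y ∨ Z)

X ∧ (Y ∨ Z)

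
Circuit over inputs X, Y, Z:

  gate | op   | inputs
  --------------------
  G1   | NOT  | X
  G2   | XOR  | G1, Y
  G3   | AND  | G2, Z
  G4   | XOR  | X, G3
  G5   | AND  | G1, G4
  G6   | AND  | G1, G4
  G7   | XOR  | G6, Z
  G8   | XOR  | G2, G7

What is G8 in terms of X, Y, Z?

(NOT X XOR Y) XOR ((NOT X AND (X XOR ((NOT X XOR Y) AND Z))) XOR Z)

G1 = NOT X
G2 = G1 XOR Y = NOT X XOR Y
G3 = G2 AND Z = (NOT X XOR Y) AND Z
G4 = X XOR G3 = X XOR ((NOT X XOR Y) AND Z)
G6 = G1 AND G4 = NOT X AND (X XOR ((NOT X XOR Y) AND Z))
G7 = G6 XOR Z = (NOT X AND (X XOR ((NOT X XOR Y) AND Z))) XOR Z
G8 = G2 XOR G7 = (NOT X XOR Y) XOR ((NOT X AND (X XOR ((NOT X XOR Y) AND Z))) XOR Z)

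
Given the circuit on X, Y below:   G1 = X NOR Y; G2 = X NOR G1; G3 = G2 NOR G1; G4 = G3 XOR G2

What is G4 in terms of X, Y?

((X NOR (X NOR Y)) NOR (X NOR Y)) XOR (X NOR (X NOR Y))

G1 = X NOR Y
G2 = X NOR G1 = X NOR (X NOR Y)
G3 = G2 NOR G1 = (X NOR (X NOR Y)) NOR (X NOR Y)
G4 = G3 XOR G2 = ((X NOR (X NOR Y)) NOR (X NOR Y)) XOR (X NOR (X NOR Y))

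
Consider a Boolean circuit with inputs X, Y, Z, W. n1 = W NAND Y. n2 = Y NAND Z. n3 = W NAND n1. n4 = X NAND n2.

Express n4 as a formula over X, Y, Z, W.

n2 = Y NAND Z
n4 = X NAND n2 = X NAND (Y NAND Z)

X NAND (Y NAND Z)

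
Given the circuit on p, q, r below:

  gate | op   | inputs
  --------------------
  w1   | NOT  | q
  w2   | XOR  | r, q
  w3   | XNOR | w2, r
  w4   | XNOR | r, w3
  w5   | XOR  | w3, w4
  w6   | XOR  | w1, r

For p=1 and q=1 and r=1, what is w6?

1

w1 = NOT 1 = 0
w6 = 0 XOR 1 = 1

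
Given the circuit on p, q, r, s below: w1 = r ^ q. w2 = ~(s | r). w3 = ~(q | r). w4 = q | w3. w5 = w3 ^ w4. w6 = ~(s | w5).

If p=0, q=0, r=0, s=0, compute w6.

1

w3 = ~(0 | 0) = 1
w4 = 0 | 1 = 1
w5 = 1 ^ 1 = 0
w6 = ~(0 | 0) = 1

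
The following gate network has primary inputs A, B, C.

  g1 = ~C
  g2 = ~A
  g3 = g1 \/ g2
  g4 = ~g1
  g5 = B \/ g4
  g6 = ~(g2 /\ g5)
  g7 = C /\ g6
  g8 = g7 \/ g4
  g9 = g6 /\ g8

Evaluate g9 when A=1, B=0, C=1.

g1 = ~1 = 0
g2 = ~1 = 0
g4 = ~0 = 1
g5 = 0 \/ 1 = 1
g6 = ~(0 /\ 1) = 1
g7 = 1 /\ 1 = 1
g8 = 1 \/ 1 = 1
g9 = 1 /\ 1 = 1

1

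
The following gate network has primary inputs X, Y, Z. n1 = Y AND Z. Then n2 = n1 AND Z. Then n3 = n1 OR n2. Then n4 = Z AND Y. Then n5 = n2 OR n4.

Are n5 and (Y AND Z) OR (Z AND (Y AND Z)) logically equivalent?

n1 = Y AND Z
n2 = n1 AND Z = (Y AND Z) AND Z
n4 = Z AND Y
n5 = n2 OR n4 = ((Y AND Z) AND Z) OR (Z AND Y)
At X=0, Y=0, Z=0: circuit gives 0, formula gives 0.
At X=0, Y=1, Z=1: circuit gives 1, formula gives 1.
Agrees on all 8 inputs.

Yes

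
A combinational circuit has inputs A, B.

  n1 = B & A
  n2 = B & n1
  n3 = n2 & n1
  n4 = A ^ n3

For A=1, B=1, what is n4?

n1 = 1 & 1 = 1
n2 = 1 & 1 = 1
n3 = 1 & 1 = 1
n4 = 1 ^ 1 = 0

0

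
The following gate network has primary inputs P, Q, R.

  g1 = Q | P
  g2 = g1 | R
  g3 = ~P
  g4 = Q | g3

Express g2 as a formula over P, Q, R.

g1 = Q | P
g2 = g1 | R = (Q | P) | R

(Q | P) | R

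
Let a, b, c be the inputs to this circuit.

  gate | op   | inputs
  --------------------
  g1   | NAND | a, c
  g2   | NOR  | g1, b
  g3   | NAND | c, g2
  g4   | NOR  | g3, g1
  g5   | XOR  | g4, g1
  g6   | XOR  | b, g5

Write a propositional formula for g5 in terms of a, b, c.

g1 = a NAND c
g2 = g1 NOR b = (a NAND c) NOR b
g3 = c NAND g2 = c NAND ((a NAND c) NOR b)
g4 = g3 NOR g1 = (c NAND ((a NAND c) NOR b)) NOR (a NAND c)
g5 = g4 XOR g1 = ((c NAND ((a NAND c) NOR b)) NOR (a NAND c)) XOR (a NAND c)

((c NAND ((a NAND c) NOR b)) NOR (a NAND c)) XOR (a NAND c)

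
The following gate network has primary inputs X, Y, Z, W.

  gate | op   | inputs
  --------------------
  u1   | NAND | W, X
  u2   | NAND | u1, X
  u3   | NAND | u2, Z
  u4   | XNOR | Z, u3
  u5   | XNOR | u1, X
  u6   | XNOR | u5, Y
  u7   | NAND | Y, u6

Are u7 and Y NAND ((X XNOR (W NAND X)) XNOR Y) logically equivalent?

Yes

u1 = W NAND X
u5 = u1 XNOR X = (W NAND X) XNOR X
u6 = u5 XNOR Y = ((W NAND X) XNOR X) XNOR Y
u7 = Y NAND u6 = Y NAND (((W NAND X) XNOR X) XNOR Y)
At X=1, Y=1, Z=0, W=0: circuit gives 0, formula gives 0.
At X=0, Y=0, Z=0, W=0: circuit gives 1, formula gives 1.
Agrees on all 16 inputs.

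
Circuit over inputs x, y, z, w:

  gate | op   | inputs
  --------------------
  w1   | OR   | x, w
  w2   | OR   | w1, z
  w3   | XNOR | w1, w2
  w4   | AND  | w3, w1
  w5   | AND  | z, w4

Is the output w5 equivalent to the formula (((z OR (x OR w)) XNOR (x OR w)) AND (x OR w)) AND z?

Yes

w1 = x OR w
w2 = w1 OR z = (x OR w) OR z
w3 = w1 XNOR w2 = (x OR w) XNOR ((x OR w) OR z)
w4 = w3 AND w1 = ((x OR w) XNOR ((x OR w) OR z)) AND (x OR w)
w5 = z AND w4 = z AND (((x OR w) XNOR ((x OR w) OR z)) AND (x OR w))
At x=0, y=0, z=0, w=0: circuit gives 0, formula gives 0.
At x=0, y=0, z=1, w=1: circuit gives 1, formula gives 1.
Agrees on all 16 inputs.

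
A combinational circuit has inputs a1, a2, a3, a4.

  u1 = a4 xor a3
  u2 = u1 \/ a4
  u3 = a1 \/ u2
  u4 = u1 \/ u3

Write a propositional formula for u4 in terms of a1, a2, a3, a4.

(a4 xor a3) \/ (a1 \/ ((a4 xor a3) \/ a4))

u1 = a4 xor a3
u2 = u1 \/ a4 = (a4 xor a3) \/ a4
u3 = a1 \/ u2 = a1 \/ ((a4 xor a3) \/ a4)
u4 = u1 \/ u3 = (a4 xor a3) \/ (a1 \/ ((a4 xor a3) \/ a4))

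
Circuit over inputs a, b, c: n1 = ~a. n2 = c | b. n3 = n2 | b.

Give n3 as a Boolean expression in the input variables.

(c | b) | b

n2 = c | b
n3 = n2 | b = (c | b) | b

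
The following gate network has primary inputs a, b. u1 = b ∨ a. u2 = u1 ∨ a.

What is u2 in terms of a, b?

(b ∨ a) ∨ a

u1 = b ∨ a
u2 = u1 ∨ a = (b ∨ a) ∨ a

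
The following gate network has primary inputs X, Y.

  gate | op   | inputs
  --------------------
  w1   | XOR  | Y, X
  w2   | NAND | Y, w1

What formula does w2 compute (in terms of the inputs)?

Y NAND (Y XOR X)

w1 = Y XOR X
w2 = Y NAND w1 = Y NAND (Y XOR X)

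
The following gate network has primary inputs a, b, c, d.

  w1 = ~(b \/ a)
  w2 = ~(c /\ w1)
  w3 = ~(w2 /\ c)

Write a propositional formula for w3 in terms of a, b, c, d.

w1 = ~(b \/ a)
w2 = ~(c /\ w1) = ~(c /\ (~(b \/ a)))
w3 = ~(w2 /\ c) = ~((~(c /\ (~(b \/ a)))) /\ c)

~((~(c /\ (~(b \/ a)))) /\ c)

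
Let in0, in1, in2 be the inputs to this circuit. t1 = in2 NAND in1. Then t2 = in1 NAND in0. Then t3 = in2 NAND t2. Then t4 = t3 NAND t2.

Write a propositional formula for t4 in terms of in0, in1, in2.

t2 = in1 NAND in0
t3 = in2 NAND t2 = in2 NAND (in1 NAND in0)
t4 = t3 NAND t2 = (in2 NAND (in1 NAND in0)) NAND (in1 NAND in0)

(in2 NAND (in1 NAND in0)) NAND (in1 NAND in0)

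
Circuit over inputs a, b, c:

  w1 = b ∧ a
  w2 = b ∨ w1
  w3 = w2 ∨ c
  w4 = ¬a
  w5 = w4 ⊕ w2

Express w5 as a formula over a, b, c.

¬a ⊕ (b ∨ (b ∧ a))

w1 = b ∧ a
w2 = b ∨ w1 = b ∨ (b ∧ a)
w4 = ¬a
w5 = w4 ⊕ w2 = ¬a ⊕ (b ∨ (b ∧ a))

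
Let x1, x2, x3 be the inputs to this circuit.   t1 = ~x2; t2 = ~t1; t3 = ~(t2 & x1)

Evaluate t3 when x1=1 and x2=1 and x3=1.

0

t1 = ~1 = 0
t2 = ~0 = 1
t3 = ~(1 & 1) = 0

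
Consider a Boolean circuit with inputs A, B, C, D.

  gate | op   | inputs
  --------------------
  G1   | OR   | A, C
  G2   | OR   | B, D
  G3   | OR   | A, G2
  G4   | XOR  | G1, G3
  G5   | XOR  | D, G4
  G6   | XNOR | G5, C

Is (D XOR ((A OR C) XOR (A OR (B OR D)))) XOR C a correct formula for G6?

No

G1 = A OR C
G2 = B OR D
G3 = A OR G2 = A OR (B OR D)
G4 = G1 XOR G3 = (A OR C) XOR (A OR (B OR D))
G5 = D XOR G4 = D XOR ((A OR C) XOR (A OR (B OR D)))
G6 = G5 XNOR C = (D XOR ((A OR C) XOR (A OR (B OR D)))) XNOR C
At A=0, B=0, C=0, D=0: circuit gives 1, formula gives 0.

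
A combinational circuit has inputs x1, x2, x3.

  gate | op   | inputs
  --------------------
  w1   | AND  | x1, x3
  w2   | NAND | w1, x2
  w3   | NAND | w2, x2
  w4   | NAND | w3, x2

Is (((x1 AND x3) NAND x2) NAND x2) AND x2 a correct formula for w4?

No

w1 = x1 AND x3
w2 = w1 NAND x2 = (x1 AND x3) NAND x2
w3 = w2 NAND x2 = ((x1 AND x3) NAND x2) NAND x2
w4 = w3 NAND x2 = (((x1 AND x3) NAND x2) NAND x2) NAND x2
At x1=0, x2=0, x3=0: circuit gives 1, formula gives 0.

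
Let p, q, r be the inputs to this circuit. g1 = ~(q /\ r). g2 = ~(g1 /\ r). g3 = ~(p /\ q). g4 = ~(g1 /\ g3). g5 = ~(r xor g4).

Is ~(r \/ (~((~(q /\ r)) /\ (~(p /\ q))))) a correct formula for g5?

No

g1 = ~(q /\ r)
g3 = ~(p /\ q)
g4 = ~(g1 /\ g3) = ~((~(q /\ r)) /\ (~(p /\ q)))
g5 = ~(r xor g4) = ~(r xor (~((~(q /\ r)) /\ (~(p /\ q)))))
At p=0, q=1, r=1: circuit gives 1, formula gives 0.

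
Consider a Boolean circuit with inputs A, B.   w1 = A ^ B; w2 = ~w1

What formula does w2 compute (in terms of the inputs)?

~(A ^ B)

w1 = A ^ B
w2 = ~w1 = ~(A ^ B)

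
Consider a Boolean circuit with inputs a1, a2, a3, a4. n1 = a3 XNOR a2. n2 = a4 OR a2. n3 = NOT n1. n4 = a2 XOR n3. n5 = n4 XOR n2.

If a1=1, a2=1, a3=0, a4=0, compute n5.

n1 = 0 XNOR 1 = 0
n2 = 0 OR 1 = 1
n3 = NOT 0 = 1
n4 = 1 XOR 1 = 0
n5 = 0 XOR 1 = 1

1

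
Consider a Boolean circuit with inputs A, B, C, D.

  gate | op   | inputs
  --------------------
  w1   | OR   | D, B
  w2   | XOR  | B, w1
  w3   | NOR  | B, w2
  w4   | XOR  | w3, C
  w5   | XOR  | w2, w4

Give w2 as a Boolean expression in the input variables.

w1 = D OR B
w2 = B XOR w1 = B XOR (D OR B)

B XOR (D OR B)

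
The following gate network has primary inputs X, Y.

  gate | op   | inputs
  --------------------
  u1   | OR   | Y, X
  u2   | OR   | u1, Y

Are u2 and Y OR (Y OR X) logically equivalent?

Yes

u1 = Y OR X
u2 = u1 OR Y = (Y OR X) OR Y
At X=0, Y=0: circuit gives 0, formula gives 0.
At X=0, Y=1: circuit gives 1, formula gives 1.
Agrees on all 4 inputs.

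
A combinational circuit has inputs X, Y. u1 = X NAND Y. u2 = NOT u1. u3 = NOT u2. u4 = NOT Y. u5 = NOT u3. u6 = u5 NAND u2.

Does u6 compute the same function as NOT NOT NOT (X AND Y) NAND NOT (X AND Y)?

No

u1 = X NAND Y
u2 = NOT u1 = NOT (X NAND Y)
u3 = NOT u2 = NOT NOT (X NAND Y)
u5 = NOT u3 = NOT NOT NOT (X NAND Y)
u6 = u5 NAND u2 = NOT NOT NOT (X NAND Y) NAND NOT (X NAND Y)
At X=0, Y=0: circuit gives 1, formula gives 0.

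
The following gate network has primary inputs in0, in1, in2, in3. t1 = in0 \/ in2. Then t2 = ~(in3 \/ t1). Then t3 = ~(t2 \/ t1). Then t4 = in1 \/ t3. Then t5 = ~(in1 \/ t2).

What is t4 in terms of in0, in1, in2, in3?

in1 \/ (~((~(in3 \/ (in0 \/ in2))) \/ (in0 \/ in2)))

t1 = in0 \/ in2
t2 = ~(in3 \/ t1) = ~(in3 \/ (in0 \/ in2))
t3 = ~(t2 \/ t1) = ~((~(in3 \/ (in0 \/ in2))) \/ (in0 \/ in2))
t4 = in1 \/ t3 = in1 \/ (~((~(in3 \/ (in0 \/ in2))) \/ (in0 \/ in2)))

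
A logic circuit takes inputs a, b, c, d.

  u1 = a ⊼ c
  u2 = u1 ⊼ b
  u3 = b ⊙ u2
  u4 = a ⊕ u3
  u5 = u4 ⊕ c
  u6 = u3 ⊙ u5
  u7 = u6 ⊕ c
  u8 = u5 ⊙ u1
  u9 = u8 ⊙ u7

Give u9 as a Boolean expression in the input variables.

(((a ⊕ (b ⊙ ((a ⊼ c) ⊼ b))) ⊕ c) ⊙ (a ⊼ c)) ⊙ (((b ⊙ ((a ⊼ c) ⊼ b)) ⊙ ((a ⊕ (b ⊙ ((a ⊼ c) ⊼ b))) ⊕ c)) ⊕ c)

u1 = a ⊼ c
u2 = u1 ⊼ b = (a ⊼ c) ⊼ b
u3 = b ⊙ u2 = b ⊙ ((a ⊼ c) ⊼ b)
u4 = a ⊕ u3 = a ⊕ (b ⊙ ((a ⊼ c) ⊼ b))
u5 = u4 ⊕ c = (a ⊕ (b ⊙ ((a ⊼ c) ⊼ b))) ⊕ c
u6 = u3 ⊙ u5 = (b ⊙ ((a ⊼ c) ⊼ b)) ⊙ ((a ⊕ (b ⊙ ((a ⊼ c) ⊼ b))) ⊕ c)
u7 = u6 ⊕ c = ((b ⊙ ((a ⊼ c) ⊼ b)) ⊙ ((a ⊕ (b ⊙ ((a ⊼ c) ⊼ b))) ⊕ c)) ⊕ c
u8 = u5 ⊙ u1 = ((a ⊕ (b ⊙ ((a ⊼ c) ⊼ b))) ⊕ c) ⊙ (a ⊼ c)
u9 = u8 ⊙ u7 = (((a ⊕ (b ⊙ ((a ⊼ c) ⊼ b))) ⊕ c) ⊙ (a ⊼ c)) ⊙ (((b ⊙ ((a ⊼ c) ⊼ b)) ⊙ ((a ⊕ (b ⊙ ((a ⊼ c) ⊼ b))) ⊕ c)) ⊕ c)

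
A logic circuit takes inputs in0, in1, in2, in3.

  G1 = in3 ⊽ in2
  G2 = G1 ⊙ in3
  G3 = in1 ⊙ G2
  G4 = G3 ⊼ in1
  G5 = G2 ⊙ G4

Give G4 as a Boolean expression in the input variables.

(in1 ⊙ ((in3 ⊽ in2) ⊙ in3)) ⊼ in1

G1 = in3 ⊽ in2
G2 = G1 ⊙ in3 = (in3 ⊽ in2) ⊙ in3
G3 = in1 ⊙ G2 = in1 ⊙ ((in3 ⊽ in2) ⊙ in3)
G4 = G3 ⊼ in1 = (in1 ⊙ ((in3 ⊽ in2) ⊙ in3)) ⊼ in1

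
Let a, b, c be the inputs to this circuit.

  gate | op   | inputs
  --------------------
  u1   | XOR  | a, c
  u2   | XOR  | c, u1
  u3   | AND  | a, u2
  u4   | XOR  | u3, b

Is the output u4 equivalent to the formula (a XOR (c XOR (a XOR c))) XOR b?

u1 = a XOR c
u2 = c XOR u1 = c XOR (a XOR c)
u3 = a AND u2 = a AND (c XOR (a XOR c))
u4 = u3 XOR b = (a AND (c XOR (a XOR c))) XOR b
At a=1, b=0, c=0: circuit gives 1, formula gives 0.

No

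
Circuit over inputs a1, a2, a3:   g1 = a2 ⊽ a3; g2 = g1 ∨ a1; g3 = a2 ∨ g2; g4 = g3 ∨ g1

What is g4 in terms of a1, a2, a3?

(a2 ∨ ((a2 ⊽ a3) ∨ a1)) ∨ (a2 ⊽ a3)

g1 = a2 ⊽ a3
g2 = g1 ∨ a1 = (a2 ⊽ a3) ∨ a1
g3 = a2 ∨ g2 = a2 ∨ ((a2 ⊽ a3) ∨ a1)
g4 = g3 ∨ g1 = (a2 ∨ ((a2 ⊽ a3) ∨ a1)) ∨ (a2 ⊽ a3)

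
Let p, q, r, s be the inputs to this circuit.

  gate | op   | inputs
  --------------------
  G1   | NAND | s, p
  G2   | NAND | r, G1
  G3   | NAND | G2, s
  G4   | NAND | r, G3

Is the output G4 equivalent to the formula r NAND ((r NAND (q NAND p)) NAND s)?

No

G1 = s NAND p
G2 = r NAND G1 = r NAND (s NAND p)
G3 = G2 NAND s = (r NAND (s NAND p)) NAND s
G4 = r NAND G3 = r NAND ((r NAND (s NAND p)) NAND s)
At p=1, q=0, r=1, s=1: circuit gives 1, formula gives 0.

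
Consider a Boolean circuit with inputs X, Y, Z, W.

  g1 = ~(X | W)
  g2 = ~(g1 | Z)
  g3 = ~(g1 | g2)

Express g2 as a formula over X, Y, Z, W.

g1 = ~(X | W)
g2 = ~(g1 | Z) = ~((~(X | W)) | Z)

~((~(X | W)) | Z)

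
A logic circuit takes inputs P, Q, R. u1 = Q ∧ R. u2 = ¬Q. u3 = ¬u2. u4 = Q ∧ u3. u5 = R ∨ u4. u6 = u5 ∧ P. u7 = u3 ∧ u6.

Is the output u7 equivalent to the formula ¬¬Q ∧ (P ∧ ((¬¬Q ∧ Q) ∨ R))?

Yes

u2 = ¬Q
u3 = ¬u2 = ¬¬Q
u4 = Q ∧ u3 = Q ∧ ¬¬Q
u5 = R ∨ u4 = R ∨ (Q ∧ ¬¬Q)
u6 = u5 ∧ P = (R ∨ (Q ∧ ¬¬Q)) ∧ P
u7 = u3 ∧ u6 = ¬¬Q ∧ ((R ∨ (Q ∧ ¬¬Q)) ∧ P)
At P=0, Q=0, R=0: circuit gives 0, formula gives 0.
At P=1, Q=1, R=0: circuit gives 1, formula gives 1.
Agrees on all 8 inputs.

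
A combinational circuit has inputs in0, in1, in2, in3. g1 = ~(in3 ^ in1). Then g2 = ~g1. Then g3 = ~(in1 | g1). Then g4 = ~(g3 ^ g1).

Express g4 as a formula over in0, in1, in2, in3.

~((~(in1 | (~(in3 ^ in1)))) ^ (~(in3 ^ in1)))

g1 = ~(in3 ^ in1)
g3 = ~(in1 | g1) = ~(in1 | (~(in3 ^ in1)))
g4 = ~(g3 ^ g1) = ~((~(in1 | (~(in3 ^ in1)))) ^ (~(in3 ^ in1)))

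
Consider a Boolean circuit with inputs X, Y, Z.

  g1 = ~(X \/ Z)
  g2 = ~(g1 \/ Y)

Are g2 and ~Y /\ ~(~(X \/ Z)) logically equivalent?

Yes

g1 = ~(X \/ Z)
g2 = ~(g1 \/ Y) = ~((~(X \/ Z)) \/ Y)
At X=0, Y=0, Z=0: circuit gives 0, formula gives 0.
At X=0, Y=0, Z=1: circuit gives 1, formula gives 1.
Agrees on all 8 inputs.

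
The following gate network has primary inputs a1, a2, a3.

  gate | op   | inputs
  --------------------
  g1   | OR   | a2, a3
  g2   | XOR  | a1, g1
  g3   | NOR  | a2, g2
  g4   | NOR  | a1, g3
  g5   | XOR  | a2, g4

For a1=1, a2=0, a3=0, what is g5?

g1 = 0 OR 0 = 0
g2 = 1 XOR 0 = 1
g3 = 0 NOR 1 = 0
g4 = 1 NOR 0 = 0
g5 = 0 XOR 0 = 0

0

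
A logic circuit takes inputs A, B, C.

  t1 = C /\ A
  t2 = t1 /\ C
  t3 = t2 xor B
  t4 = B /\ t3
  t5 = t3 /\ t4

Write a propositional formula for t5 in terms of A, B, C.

t1 = C /\ A
t2 = t1 /\ C = (C /\ A) /\ C
t3 = t2 xor B = ((C /\ A) /\ C) xor B
t4 = B /\ t3 = B /\ (((C /\ A) /\ C) xor B)
t5 = t3 /\ t4 = (((C /\ A) /\ C) xor B) /\ (B /\ (((C /\ A) /\ C) xor B))

(((C /\ A) /\ C) xor B) /\ (B /\ (((C /\ A) /\ C) xor B))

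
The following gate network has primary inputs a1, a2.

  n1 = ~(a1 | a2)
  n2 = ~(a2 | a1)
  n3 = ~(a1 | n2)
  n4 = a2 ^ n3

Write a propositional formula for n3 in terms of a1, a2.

n2 = ~(a2 | a1)
n3 = ~(a1 | n2) = ~(a1 | (~(a2 | a1)))

~(a1 | (~(a2 | a1)))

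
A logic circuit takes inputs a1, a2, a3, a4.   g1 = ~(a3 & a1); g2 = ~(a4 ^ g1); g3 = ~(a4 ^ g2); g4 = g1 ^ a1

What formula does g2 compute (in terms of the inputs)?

g1 = ~(a3 & a1)
g2 = ~(a4 ^ g1) = ~(a4 ^ (~(a3 & a1)))

~(a4 ^ (~(a3 & a1)))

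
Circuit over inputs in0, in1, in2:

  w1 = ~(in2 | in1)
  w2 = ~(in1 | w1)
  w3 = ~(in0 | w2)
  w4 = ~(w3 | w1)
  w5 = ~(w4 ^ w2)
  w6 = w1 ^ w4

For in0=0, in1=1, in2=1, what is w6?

0

w1 = ~(1 | 1) = 0
w2 = ~(1 | 0) = 0
w3 = ~(0 | 0) = 1
w4 = ~(1 | 0) = 0
w6 = 0 ^ 0 = 0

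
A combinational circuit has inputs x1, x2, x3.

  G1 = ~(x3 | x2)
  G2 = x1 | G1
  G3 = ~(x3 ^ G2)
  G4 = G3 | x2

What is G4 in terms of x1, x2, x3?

G1 = ~(x3 | x2)
G2 = x1 | G1 = x1 | (~(x3 | x2))
G3 = ~(x3 ^ G2) = ~(x3 ^ (x1 | (~(x3 | x2))))
G4 = G3 | x2 = (~(x3 ^ (x1 | (~(x3 | x2))))) | x2

(~(x3 ^ (x1 | (~(x3 | x2))))) | x2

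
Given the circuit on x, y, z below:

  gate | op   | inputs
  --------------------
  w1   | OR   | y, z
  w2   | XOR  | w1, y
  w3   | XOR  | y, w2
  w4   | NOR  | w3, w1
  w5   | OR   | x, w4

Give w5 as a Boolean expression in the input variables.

w1 = y OR z
w2 = w1 XOR y = (y OR z) XOR y
w3 = y XOR w2 = y XOR ((y OR z) XOR y)
w4 = w3 NOR w1 = (y XOR ((y OR z) XOR y)) NOR (y OR z)
w5 = x OR w4 = x OR ((y XOR ((y OR z) XOR y)) NOR (y OR z))

x OR ((y XOR ((y OR z) XOR y)) NOR (y OR z))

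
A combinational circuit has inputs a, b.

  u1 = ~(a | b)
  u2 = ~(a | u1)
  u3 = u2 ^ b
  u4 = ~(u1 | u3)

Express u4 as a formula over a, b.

u1 = ~(a | b)
u2 = ~(a | u1) = ~(a | (~(a | b)))
u3 = u2 ^ b = (~(a | (~(a | b)))) ^ b
u4 = ~(u1 | u3) = ~((~(a | b)) | ((~(a | (~(a | b)))) ^ b))

~((~(a | b)) | ((~(a | (~(a | b)))) ^ b))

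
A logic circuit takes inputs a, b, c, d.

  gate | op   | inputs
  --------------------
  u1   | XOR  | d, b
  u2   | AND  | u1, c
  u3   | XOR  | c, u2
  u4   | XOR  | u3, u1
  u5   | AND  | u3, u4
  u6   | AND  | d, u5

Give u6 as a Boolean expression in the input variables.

u1 = d XOR b
u2 = u1 AND c = (d XOR b) AND c
u3 = c XOR u2 = c XOR ((d XOR b) AND c)
u4 = u3 XOR u1 = (c XOR ((d XOR b) AND c)) XOR (d XOR b)
u5 = u3 AND u4 = (c XOR ((d XOR b) AND c)) AND ((c XOR ((d XOR b) AND c)) XOR (d XOR b))
u6 = d AND u5 = d AND ((c XOR ((d XOR b) AND c)) AND ((c XOR ((d XOR b) AND c)) XOR (d XOR b)))

d AND ((c XOR ((d XOR b) AND c)) AND ((c XOR ((d XOR b) AND c)) XOR (d XOR b)))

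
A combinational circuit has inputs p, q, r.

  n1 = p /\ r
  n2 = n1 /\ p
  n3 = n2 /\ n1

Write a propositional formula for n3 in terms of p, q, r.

n1 = p /\ r
n2 = n1 /\ p = (p /\ r) /\ p
n3 = n2 /\ n1 = ((p /\ r) /\ p) /\ (p /\ r)

((p /\ r) /\ p) /\ (p /\ r)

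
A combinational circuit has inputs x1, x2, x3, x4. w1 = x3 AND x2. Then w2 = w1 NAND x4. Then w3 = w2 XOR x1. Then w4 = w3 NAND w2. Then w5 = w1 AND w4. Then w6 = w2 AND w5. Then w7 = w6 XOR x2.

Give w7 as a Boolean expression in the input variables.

(((x3 AND x2) NAND x4) AND ((x3 AND x2) AND ((((x3 AND x2) NAND x4) XOR x1) NAND ((x3 AND x2) NAND x4)))) XOR x2

w1 = x3 AND x2
w2 = w1 NAND x4 = (x3 AND x2) NAND x4
w3 = w2 XOR x1 = ((x3 AND x2) NAND x4) XOR x1
w4 = w3 NAND w2 = (((x3 AND x2) NAND x4) XOR x1) NAND ((x3 AND x2) NAND x4)
w5 = w1 AND w4 = (x3 AND x2) AND ((((x3 AND x2) NAND x4) XOR x1) NAND ((x3 AND x2) NAND x4))
w6 = w2 AND w5 = ((x3 AND x2) NAND x4) AND ((x3 AND x2) AND ((((x3 AND x2) NAND x4) XOR x1) NAND ((x3 AND x2) NAND x4)))
w7 = w6 XOR x2 = (((x3 AND x2) NAND x4) AND ((x3 AND x2) AND ((((x3 AND x2) NAND x4) XOR x1) NAND ((x3 AND x2) NAND x4)))) XOR x2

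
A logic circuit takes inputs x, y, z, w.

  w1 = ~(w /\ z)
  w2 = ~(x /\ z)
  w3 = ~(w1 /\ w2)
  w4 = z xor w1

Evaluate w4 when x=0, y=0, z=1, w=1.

1

w1 = ~(1 /\ 1) = 0
w4 = 1 xor 0 = 1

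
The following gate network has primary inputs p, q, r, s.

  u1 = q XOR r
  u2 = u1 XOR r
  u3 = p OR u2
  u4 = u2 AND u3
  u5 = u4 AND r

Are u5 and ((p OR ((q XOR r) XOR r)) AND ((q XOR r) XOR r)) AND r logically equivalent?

u1 = q XOR r
u2 = u1 XOR r = (q XOR r) XOR r
u3 = p OR u2 = p OR ((q XOR r) XOR r)
u4 = u2 AND u3 = ((q XOR r) XOR r) AND (p OR ((q XOR r) XOR r))
u5 = u4 AND r = (((q XOR r) XOR r) AND (p OR ((q XOR r) XOR r))) AND r
At p=0, q=0, r=0, s=0: circuit gives 0, formula gives 0.
At p=0, q=1, r=1, s=0: circuit gives 1, formula gives 1.
Agrees on all 16 inputs.

Yes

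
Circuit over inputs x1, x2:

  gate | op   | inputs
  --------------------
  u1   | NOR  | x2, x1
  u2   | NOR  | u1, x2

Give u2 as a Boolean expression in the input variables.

(x2 NOR x1) NOR x2

u1 = x2 NOR x1
u2 = u1 NOR x2 = (x2 NOR x1) NOR x2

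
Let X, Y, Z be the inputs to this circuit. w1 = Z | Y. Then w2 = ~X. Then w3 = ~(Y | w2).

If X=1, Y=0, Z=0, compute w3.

w2 = ~1 = 0
w3 = ~(0 | 0) = 1

1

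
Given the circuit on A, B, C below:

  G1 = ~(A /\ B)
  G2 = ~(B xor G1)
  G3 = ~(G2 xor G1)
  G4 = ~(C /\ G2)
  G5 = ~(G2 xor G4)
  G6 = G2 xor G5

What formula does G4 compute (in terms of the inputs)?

G1 = ~(A /\ B)
G2 = ~(B xor G1) = ~(B xor (~(A /\ B)))
G4 = ~(C /\ G2) = ~(C /\ (~(B xor (~(A /\ B)))))

~(C /\ (~(B xor (~(A /\ B)))))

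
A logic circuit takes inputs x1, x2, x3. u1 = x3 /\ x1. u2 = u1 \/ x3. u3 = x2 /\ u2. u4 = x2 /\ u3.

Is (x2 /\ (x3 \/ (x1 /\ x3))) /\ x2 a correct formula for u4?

u1 = x3 /\ x1
u2 = u1 \/ x3 = (x3 /\ x1) \/ x3
u3 = x2 /\ u2 = x2 /\ ((x3 /\ x1) \/ x3)
u4 = x2 /\ u3 = x2 /\ (x2 /\ ((x3 /\ x1) \/ x3))
At x1=0, x2=0, x3=0: circuit gives 0, formula gives 0.
At x1=0, x2=1, x3=1: circuit gives 1, formula gives 1.
Agrees on all 8 inputs.

Yes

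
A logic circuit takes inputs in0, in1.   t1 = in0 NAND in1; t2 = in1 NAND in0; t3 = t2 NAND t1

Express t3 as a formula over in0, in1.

t1 = in0 NAND in1
t2 = in1 NAND in0
t3 = t2 NAND t1 = (in1 NAND in0) NAND (in0 NAND in1)

(in1 NAND in0) NAND (in0 NAND in1)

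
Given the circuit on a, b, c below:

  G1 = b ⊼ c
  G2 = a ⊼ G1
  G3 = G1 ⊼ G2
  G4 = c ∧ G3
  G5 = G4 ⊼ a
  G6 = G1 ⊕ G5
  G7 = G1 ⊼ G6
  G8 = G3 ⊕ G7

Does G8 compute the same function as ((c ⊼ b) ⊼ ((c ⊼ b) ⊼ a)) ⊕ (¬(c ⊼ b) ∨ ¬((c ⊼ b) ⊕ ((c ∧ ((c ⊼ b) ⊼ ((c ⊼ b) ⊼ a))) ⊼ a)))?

G1 = b ⊼ c
G2 = a ⊼ G1 = a ⊼ (b ⊼ c)
G3 = G1 ⊼ G2 = (b ⊼ c) ⊼ (a ⊼ (b ⊼ c))
G4 = c ∧ G3 = c ∧ ((b ⊼ c) ⊼ (a ⊼ (b ⊼ c)))
G5 = G4 ⊼ a = (c ∧ ((b ⊼ c) ⊼ (a ⊼ (b ⊼ c)))) ⊼ a
G6 = G1 ⊕ G5 = (b ⊼ c) ⊕ ((c ∧ ((b ⊼ c) ⊼ (a ⊼ (b ⊼ c)))) ⊼ a)
G7 = G1 ⊼ G6 = (b ⊼ c) ⊼ ((b ⊼ c) ⊕ ((c ∧ ((b ⊼ c) ⊼ (a ⊼ (b ⊼ c)))) ⊼ a))
G8 = G3 ⊕ G7 = ((b ⊼ c) ⊼ (a ⊼ (b ⊼ c))) ⊕ ((b ⊼ c) ⊼ ((b ⊼ c) ⊕ ((c ∧ ((b ⊼ c) ⊼ (a ⊼ (b ⊼ c)))) ⊼ a)))
At a=0, b=1, c=1: circuit gives 0, formula gives 0.
At a=0, b=0, c=0: circuit gives 1, formula gives 1.
Agrees on all 8 inputs.

Yes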